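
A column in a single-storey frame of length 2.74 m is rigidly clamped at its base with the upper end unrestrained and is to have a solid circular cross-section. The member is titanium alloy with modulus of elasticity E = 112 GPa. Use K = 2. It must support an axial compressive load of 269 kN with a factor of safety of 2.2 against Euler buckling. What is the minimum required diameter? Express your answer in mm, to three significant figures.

Required P_cr = n·P = 2.2 × 269 = 591.8 kN
L_e = K·L = 2 × 2.74 = 5.480 m
Required I = P_cr·L_e²/(π²E) = 5.918×10^5 × 5.480² / (π² × 1.12×10^11) = 1.608×10^-5 m⁴
I_req = 1.608×10^7 mm⁴
Solid circle: I = πd⁴/64  ⇒  d = (64I/π)^(1/4) = (64×1.608×10^7/π)^(1/4) = 135 mm

d ≈ 135 mm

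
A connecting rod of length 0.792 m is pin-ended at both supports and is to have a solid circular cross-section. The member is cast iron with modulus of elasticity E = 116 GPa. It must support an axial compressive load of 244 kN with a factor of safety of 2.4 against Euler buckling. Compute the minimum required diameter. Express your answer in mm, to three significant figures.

d ≈ 50.6 mm

Required P_cr = n·P = 2.4 × 244 = 585.6 kN
L_e = K·L = 1 × 0.792 = 0.7920 m
Required I = P_cr·L_e²/(π²E) = 5.856×10^5 × 0.7920² / (π² × 1.16×10^11) = 3.208×10^-7 m⁴
I_req = 3.208×10^5 mm⁴
Solid circle: I = πd⁴/64  ⇒  d = (64I/π)^(1/4) = (64×3.208×10^5/π)^(1/4) = 50.6 mm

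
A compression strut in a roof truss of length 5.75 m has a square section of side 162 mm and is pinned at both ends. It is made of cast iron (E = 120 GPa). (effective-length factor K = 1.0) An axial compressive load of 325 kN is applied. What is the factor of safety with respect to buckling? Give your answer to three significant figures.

n ≈ 6.33

I = a⁴/12 = 162⁴/12 = 5.740×10^7 mm⁴
I = 5.740×10^7 mm⁴ = 5.740×10^-5 m⁴
Effective length L_e = K·L = 1 × 5.75 = 5.750 m
P_cr = π²EI / L_e² = π² × 120×10⁹ × 5.740×10^-5 / 5.750² = 2.056×10^6 N
Factor of safety n = P_cr / P = 2056.0 / 325 = 6.33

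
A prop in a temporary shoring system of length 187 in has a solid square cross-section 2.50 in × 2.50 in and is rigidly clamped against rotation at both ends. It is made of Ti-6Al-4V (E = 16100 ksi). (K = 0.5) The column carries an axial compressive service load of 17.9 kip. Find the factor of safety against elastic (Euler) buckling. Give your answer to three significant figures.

n ≈ 3.31

I = a⁴/12 = 2.50⁴/12 = 3.255 in⁴
Effective length L_e = K·L = 0.5 × 187 = 93.50 in
P_cr = π²EI / L_e² = π² × 16100×10³ × 3.255 / 93.50² = 5.917×10^4 lb
Factor of safety n = P_cr / P = 59.167 / 17.9 = 3.31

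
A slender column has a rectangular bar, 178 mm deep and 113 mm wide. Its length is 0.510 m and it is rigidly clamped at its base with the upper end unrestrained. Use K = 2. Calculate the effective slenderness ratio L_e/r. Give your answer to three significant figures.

Buckling occurs about the weak axis: I_min = h·b³/12 with b = 113 mm (the shorter side).
I_min = 178×113³/12 = 2.140×10^7 mm⁴
A = 2.011×10^4 mm²;  r_min = √(I/A) = √(2.140×10^7/2.011×10^4) = 32.62 mm
L_e = K·L = 2 × 0.510 m = 1.020 m = 1020.0 mm
λ = L_e / r_min = 1020.0 / 32.62 = 31.3

λ ≈ 31.3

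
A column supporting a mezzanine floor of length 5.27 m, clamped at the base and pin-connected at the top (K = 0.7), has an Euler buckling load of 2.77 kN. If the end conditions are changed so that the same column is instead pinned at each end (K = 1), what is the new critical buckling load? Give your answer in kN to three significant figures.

P_cr ∝ 1/K², so P_cr,new = P_cr,old × (K_old/K_new)² = 2.77 × (0.7/1)²
= 2.77 × 0.4900 = 1.36 kN

P_cr ≈ 1.36 kN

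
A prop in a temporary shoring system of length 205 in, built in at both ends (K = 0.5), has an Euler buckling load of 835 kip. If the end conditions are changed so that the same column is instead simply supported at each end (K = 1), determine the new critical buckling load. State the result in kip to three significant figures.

P_cr ≈ 209 kip

P_cr ∝ 1/K², so P_cr,new = P_cr,old × (K_old/K_new)² = 835 × (0.5/1)²
= 835 × 0.2500 = 209 kip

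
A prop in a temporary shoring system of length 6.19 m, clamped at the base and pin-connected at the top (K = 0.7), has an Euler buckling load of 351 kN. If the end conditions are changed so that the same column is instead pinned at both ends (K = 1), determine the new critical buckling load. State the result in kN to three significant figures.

P_cr ≈ 172 kN

P_cr ∝ 1/K², so P_cr,new = P_cr,old × (K_old/K_new)² = 351 × (0.7/1)²
= 351 × 0.4900 = 172 kN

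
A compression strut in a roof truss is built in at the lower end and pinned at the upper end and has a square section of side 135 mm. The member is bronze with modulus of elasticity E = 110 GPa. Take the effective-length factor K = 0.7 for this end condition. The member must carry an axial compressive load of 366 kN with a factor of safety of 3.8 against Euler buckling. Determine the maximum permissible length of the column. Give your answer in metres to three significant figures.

I = a⁴/12 = 135⁴/12 = 2.768×10^7 mm⁴
I = 2.768×10^-5 m⁴
Required critical load P_cr = n·P = 3.8 × 366 = 1391 kN = 1.391×10^6 N
From P_cr = π²EI/(K·L)²:  L = (1/K)·√(π²EI/P_cr) = (1/0.7)·√(π²×1.10×10^11×2.768×10^-5/1.391×10^6)
L = 6.64 m

L_max ≈ 6.64 m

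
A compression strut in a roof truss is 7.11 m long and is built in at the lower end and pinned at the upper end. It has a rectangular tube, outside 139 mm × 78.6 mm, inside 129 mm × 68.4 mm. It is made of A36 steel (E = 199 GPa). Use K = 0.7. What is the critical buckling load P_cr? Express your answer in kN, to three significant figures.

P_cr ≈ 173 kN

Weak-axis I_min = (h_o·b_o³ − h_i·b_i³)/12 with b_o = 78.6, b_i = 68.40 mm (shorter outer/inner sides).
I_min = (139×78.6³ − 129.0×68.40³)/12 = 2.185×10^6 mm⁴
I = 2.185×10^6 mm⁴ = 2.185×10^-6 m⁴
Effective length L_e = K·L = 0.7 × 7.11 = 4.977 m
P_cr = π²EI / L_e² = π² × 199×10⁹ × 2.185×10^-6 / 4.977² = 1.732×10^5 N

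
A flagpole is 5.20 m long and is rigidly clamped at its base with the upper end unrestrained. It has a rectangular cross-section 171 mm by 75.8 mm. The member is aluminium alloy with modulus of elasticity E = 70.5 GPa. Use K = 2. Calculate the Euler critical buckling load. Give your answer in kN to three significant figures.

P_cr ≈ 39.9 kN

Buckling occurs about the weak axis: I_min = h·b³/12 with b = 75.8 mm (the shorter side).
I_min = 171×75.8³/12 = 6.206×10^6 mm⁴
I = 6.206×10^6 mm⁴ = 6.206×10^-6 m⁴
Effective length L_e = K·L = 2 × 5.20 = 10.40 m
P_cr = π²EI / L_e² = π² × 70.5×10⁹ × 6.206×10^-6 / 10.40² = 3.992×10^4 N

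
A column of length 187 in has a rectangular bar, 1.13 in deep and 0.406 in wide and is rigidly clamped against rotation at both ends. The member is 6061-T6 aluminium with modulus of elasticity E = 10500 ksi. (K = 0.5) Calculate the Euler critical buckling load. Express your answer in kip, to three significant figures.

Buckling occurs about the weak axis: I_min = h·b³/12 with b = 0.406 in (the shorter side).
I_min = 1.13×0.406³/12 = 6.302×10^-3 in⁴
Effective length L_e = K·L = 0.5 × 187 = 93.50 in
P_cr = π²EI / L_e² = π² × 10500×10³ × 6.302×10^-3 / 93.50² = 74.70 lb

P_cr ≈ 0.0747 kip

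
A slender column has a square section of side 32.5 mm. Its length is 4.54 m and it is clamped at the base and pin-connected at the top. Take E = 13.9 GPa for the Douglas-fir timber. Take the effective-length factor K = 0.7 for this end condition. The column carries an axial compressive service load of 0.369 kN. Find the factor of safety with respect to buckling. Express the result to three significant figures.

n ≈ 3.42

I = a⁴/12 = 32.5⁴/12 = 9.297×10^4 mm⁴
I = 9.297×10^4 mm⁴ = 9.297×10^-8 m⁴
Effective length L_e = K·L = 0.7 × 4.54 = 3.178 m
P_cr = π²EI / L_e² = π² × 13.9×10⁹ × 9.297×10^-8 / 3.178² = 1.263×10^3 N
Factor of safety n = P_cr / P = 1.2629 / 0.369 = 3.42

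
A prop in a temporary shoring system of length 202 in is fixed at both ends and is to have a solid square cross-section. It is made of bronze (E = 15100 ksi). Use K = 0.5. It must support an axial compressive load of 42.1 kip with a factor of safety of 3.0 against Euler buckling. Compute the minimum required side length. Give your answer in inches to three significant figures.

Required P_cr = n·P = 3.0 × 42.1 = 126.3 kip
L_e = K·L = 0.5 × 202 = 101.0 in
Required I = P_cr·L_e²/(π²E) = 1.263×10^5 × 101.0² / (π² × 1.51×10^7) = 8.645 in⁴
Solid square: I = a⁴/12  ⇒  a = (12I)^(1/4) = (12×8.645)^(1/4) = 3.19 in

a ≈ 3.19 in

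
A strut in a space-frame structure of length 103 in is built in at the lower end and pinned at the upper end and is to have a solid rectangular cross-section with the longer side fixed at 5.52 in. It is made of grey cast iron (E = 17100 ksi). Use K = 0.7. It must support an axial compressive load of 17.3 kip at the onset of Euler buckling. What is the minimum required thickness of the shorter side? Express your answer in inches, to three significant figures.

L_e = K·L = 0.7 × 103 = 72.10 in
Required I = P_cr·L_e²/(π²E) = 1.730×10^4 × 72.10² / (π² × 1.71×10^7) = 0.5329 in⁴
Rectangle, weak axis: I_min = h·b³/12 with h = 5.52 in fixed  ⇒  b = (12I/h)^(1/3) = 1.05 in

b ≈ 1.05 in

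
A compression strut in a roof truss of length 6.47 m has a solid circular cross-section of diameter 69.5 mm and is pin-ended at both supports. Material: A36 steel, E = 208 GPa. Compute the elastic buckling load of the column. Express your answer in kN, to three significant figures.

I = πd⁴/64 = π×69.5⁴/64 = 1.145×10^6 mm⁴
I = 1.145×10^6 mm⁴ = 1.145×10^-6 m⁴
Effective length L_e = K·L = 1 × 6.47 = 6.470 m
P_cr = π²EI / L_e² = π² × 208×10⁹ × 1.145×10^-6 / 6.470² = 5.616×10^4 N

P_cr ≈ 56.2 kN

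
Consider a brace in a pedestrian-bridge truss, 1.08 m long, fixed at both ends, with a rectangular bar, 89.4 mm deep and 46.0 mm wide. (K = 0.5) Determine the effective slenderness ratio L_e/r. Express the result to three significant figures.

For a rectangle r_min = b/√12 = 46.0/√12 = 13.28 mm
L_e = K·L = 0.5 × 1.08 m = 0.5400 m = 540.00 mm
λ = L_e / r_min = 540.00 / 13.28 = 40.7

λ ≈ 40.7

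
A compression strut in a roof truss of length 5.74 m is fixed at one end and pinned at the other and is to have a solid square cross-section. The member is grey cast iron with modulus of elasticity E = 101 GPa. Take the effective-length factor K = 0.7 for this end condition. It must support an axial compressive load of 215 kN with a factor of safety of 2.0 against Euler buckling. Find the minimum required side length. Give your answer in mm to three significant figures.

Required P_cr = n·P = 2.0 × 215 = 430.0 kN
L_e = K·L = 0.7 × 5.74 = 4.018 m
Required I = P_cr·L_e²/(π²E) = 4.300×10^5 × 4.018² / (π² × 1.01×10^11) = 6.964×10^-6 m⁴
I_req = 6.964×10^6 mm⁴
Solid square: I = a⁴/12  ⇒  a = (12I)^(1/4) = (12×6.964×10^6)^(1/4) = 95.6 mm

a ≈ 95.6 mm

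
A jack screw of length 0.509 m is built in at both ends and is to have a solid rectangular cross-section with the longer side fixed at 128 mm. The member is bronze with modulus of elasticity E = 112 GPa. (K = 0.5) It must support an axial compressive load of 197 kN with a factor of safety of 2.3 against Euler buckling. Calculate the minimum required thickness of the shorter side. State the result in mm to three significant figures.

Required P_cr = n·P = 2.3 × 197 = 453.1 kN
L_e = K·L = 0.5 × 0.509 = 0.2545 m
Required I = P_cr·L_e²/(π²E) = 4.531×10^5 × 0.2545² / (π² × 1.12×10^11) = 2.655×10^-8 m⁴
I_req = 2.655×10^4 mm⁴
Rectangle, weak axis: I_min = h·b³/12 with h = 128 mm fixed  ⇒  b = (12I/h)^(1/3) = 13.6 mm

b ≈ 13.6 mm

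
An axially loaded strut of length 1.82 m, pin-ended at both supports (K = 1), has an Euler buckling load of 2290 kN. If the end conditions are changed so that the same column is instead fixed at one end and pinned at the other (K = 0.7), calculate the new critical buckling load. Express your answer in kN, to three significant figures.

P_cr ∝ 1/K², so P_cr,new = P_cr,old × (K_old/K_new)² = 2290 × (1/0.7)²
= 2290 × 2.041 = 4670 kN

P_cr ≈ 4670 kN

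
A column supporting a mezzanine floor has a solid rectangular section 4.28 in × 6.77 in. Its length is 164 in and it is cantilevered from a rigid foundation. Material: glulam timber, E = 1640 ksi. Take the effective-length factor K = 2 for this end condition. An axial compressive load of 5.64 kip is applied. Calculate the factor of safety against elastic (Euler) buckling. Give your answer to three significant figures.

Buckling occurs about the weak axis: I_min = h·b³/12 with b = 4.28 in (the shorter side).
I_min = 6.77×4.28³/12 = 44.23 in⁴
Effective length L_e = K·L = 2 × 164 = 328.0 in
P_cr = π²EI / L_e² = π² × 1640×10³ × 44.23 / 328.0² = 6.655×10^3 lb
Factor of safety n = P_cr / P = 6.6548 / 5.64 = 1.18

n ≈ 1.18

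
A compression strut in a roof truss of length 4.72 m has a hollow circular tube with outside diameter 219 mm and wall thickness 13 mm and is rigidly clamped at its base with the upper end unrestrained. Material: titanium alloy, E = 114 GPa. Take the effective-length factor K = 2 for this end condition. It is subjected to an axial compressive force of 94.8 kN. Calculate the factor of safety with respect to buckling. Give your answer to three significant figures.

Inner diameter d_i = 219 − 2×13 = 193.0 mm
I = π(d_o⁴ − d_i⁴)/64 = π(219⁴ − 193.0⁴)/64 = 4.481×10^7 mm⁴
I = 4.481×10^7 mm⁴ = 4.481×10^-5 m⁴
Effective length L_e = K·L = 2 × 4.72 = 9.440 m
P_cr = π²EI / L_e² = π² × 114×10⁹ × 4.481×10^-5 / 9.440² = 5.657×10^5 N
Factor of safety n = P_cr / P = 565.71 / 94.8 = 5.97

n ≈ 5.97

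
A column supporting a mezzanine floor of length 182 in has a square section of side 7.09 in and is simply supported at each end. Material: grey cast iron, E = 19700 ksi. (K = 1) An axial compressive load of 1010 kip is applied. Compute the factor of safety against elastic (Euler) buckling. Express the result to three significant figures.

n ≈ 1.22

I = a⁴/12 = 7.09⁴/12 = 210.6 in⁴
Effective length L_e = K·L = 1 × 182 = 182.0 in
P_cr = π²EI / L_e² = π² × 19700×10³ × 210.6 / 182.0² = 1.236×10^6 lb
Factor of safety n = P_cr / P = 1236.0 / 1010 = 1.22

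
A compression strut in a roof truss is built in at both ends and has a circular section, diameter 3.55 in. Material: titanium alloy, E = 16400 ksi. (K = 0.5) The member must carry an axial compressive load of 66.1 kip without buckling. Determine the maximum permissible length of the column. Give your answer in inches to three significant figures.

I = πd⁴/64 = π×3.55⁴/64 = 7.796 in⁴
At the buckling limit P_cr = P = 6.610×10^4 lb
From P_cr = π²EI/(K·L)²:  L = (1/K)·√(π²EI/P_cr) = (1/0.5)·√(π²×1.64×10^7×7.796/6.610×10^4)
L = 276 in

L_max ≈ 276 in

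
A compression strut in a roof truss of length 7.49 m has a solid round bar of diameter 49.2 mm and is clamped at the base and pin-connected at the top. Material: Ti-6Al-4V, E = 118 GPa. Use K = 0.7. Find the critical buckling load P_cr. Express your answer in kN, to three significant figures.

I = πd⁴/64 = π×49.2⁴/64 = 2.876×10^5 mm⁴
I = 2.876×10^5 mm⁴ = 2.876×10^-7 m⁴
Effective length L_e = K·L = 0.7 × 7.49 = 5.243 m
P_cr = π²EI / L_e² = π² × 118×10⁹ × 2.876×10^-7 / 5.243² = 1.219×10^4 N

P_cr ≈ 12.2 kN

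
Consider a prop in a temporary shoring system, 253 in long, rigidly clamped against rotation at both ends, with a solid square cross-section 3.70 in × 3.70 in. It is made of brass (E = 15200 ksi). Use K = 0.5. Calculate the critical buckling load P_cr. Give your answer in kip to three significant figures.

I = a⁴/12 = 3.70⁴/12 = 15.62 in⁴
Effective length L_e = K·L = 0.5 × 253 = 126.5 in
P_cr = π²EI / L_e² = π² × 15200×10³ × 15.62 / 126.5² = 1.464×10^5 lb

P_cr ≈ 146 kip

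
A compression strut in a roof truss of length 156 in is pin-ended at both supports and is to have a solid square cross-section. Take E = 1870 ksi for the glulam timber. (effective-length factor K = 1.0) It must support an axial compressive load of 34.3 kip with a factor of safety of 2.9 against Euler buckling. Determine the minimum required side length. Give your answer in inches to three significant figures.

Required P_cr = n·P = 2.9 × 34.3 = 99.47 kip
L_e = K·L = 1 × 156 = 156.0 in
Required I = P_cr·L_e²/(π²E) = 9.947×10^4 × 156.0² / (π² × 1.87×10^6) = 131.2 in⁴
Solid square: I = a⁴/12  ⇒  a = (12I)^(1/4) = (12×131.2)^(1/4) = 6.30 in

a ≈ 6.30 in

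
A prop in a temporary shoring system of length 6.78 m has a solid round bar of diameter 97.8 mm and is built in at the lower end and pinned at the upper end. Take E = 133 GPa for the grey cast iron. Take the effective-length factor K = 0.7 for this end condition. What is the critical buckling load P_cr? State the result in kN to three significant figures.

P_cr ≈ 262 kN

I = πd⁴/64 = π×97.8⁴/64 = 4.491×10^6 mm⁴
I = 4.491×10^6 mm⁴ = 4.491×10^-6 m⁴
Effective length L_e = K·L = 0.7 × 6.78 = 4.746 m
P_cr = π²EI / L_e² = π² × 133×10⁹ × 4.491×10^-6 / 4.746² = 2.617×10^5 N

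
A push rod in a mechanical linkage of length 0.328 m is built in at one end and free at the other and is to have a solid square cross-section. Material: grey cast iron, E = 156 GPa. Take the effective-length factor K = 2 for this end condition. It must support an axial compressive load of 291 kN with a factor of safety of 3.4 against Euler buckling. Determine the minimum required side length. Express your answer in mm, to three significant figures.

Required P_cr = n·P = 3.4 × 291 = 989.4 kN
L_e = K·L = 2 × 0.328 = 0.6560 m
Required I = P_cr·L_e²/(π²E) = 9.894×10^5 × 0.6560² / (π² × 1.56×10^11) = 2.765×10^-7 m⁴
I_req = 2.765×10^5 mm⁴
Solid square: I = a⁴/12  ⇒  a = (12I)^(1/4) = (12×2.765×10^5)^(1/4) = 42.7 mm

a ≈ 42.7 mm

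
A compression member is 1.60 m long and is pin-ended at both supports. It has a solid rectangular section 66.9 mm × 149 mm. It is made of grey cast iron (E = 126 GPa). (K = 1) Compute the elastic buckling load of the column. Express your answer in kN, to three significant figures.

Buckling occurs about the weak axis: I_min = h·b³/12 with b = 66.9 mm (the shorter side).
I_min = 149×66.9³/12 = 3.718×10^6 mm⁴
I = 3.718×10^6 mm⁴ = 3.718×10^-6 m⁴
Effective length L_e = K·L = 1 × 1.60 = 1.600 m
P_cr = π²EI / L_e² = π² × 126×10⁹ × 3.718×10^-6 / 1.600² = 1.806×10^6 N

P_cr ≈ 1810 kN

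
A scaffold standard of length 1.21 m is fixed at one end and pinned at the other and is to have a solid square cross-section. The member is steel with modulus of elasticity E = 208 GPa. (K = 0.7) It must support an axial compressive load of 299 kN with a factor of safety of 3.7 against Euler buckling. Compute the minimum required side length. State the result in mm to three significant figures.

a ≈ 46.4 mm

Required P_cr = n·P = 3.7 × 299 = 1106 kN
L_e = K·L = 0.7 × 1.21 = 0.8470 m
Required I = P_cr·L_e²/(π²E) = 1.106×10^6 × 0.8470² / (π² × 2.08×10^11) = 3.866×10^-7 m⁴
I_req = 3.866×10^5 mm⁴
Solid square: I = a⁴/12  ⇒  a = (12I)^(1/4) = (12×3.866×10^5)^(1/4) = 46.4 mm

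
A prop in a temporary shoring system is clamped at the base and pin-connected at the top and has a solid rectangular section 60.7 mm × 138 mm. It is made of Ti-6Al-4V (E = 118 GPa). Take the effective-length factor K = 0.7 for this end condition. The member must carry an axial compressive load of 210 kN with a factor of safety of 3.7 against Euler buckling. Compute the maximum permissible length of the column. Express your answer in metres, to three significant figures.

Buckling occurs about the weak axis: I_min = h·b³/12 with b = 60.7 mm (the shorter side).
I_min = 138×60.7³/12 = 2.572×10^6 mm⁴
I = 2.572×10^-6 m⁴
Required critical load P_cr = n·P = 3.7 × 210 = 777.0 kN = 7.770×10^5 N
From P_cr = π²EI/(K·L)²:  L = (1/K)·√(π²EI/P_cr) = (1/0.7)·√(π²×1.18×10^11×2.572×10^-6/7.770×10^5)
L = 2.80 m

L_max ≈ 2.80 m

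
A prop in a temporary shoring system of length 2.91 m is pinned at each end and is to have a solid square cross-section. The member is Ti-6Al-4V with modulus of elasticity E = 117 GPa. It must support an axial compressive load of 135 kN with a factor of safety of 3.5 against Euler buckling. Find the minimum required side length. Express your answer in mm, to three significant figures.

a ≈ 80.3 mm

Required P_cr = n·P = 3.5 × 135 = 472.5 kN
L_e = K·L = 1 × 2.91 = 2.910 m
Required I = P_cr·L_e²/(π²E) = 4.725×10^5 × 2.910² / (π² × 1.17×10^11) = 3.465×10^-6 m⁴
I_req = 3.465×10^6 mm⁴
Solid square: I = a⁴/12  ⇒  a = (12I)^(1/4) = (12×3.465×10^6)^(1/4) = 80.3 mm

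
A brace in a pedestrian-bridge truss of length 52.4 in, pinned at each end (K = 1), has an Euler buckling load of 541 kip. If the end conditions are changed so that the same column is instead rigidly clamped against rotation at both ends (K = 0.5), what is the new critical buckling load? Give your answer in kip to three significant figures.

P_cr ≈ 2160 kip

P_cr ∝ 1/K², so P_cr,new = P_cr,old × (K_old/K_new)² = 541 × (1/0.5)²
= 541 × 4.000 = 2160 kip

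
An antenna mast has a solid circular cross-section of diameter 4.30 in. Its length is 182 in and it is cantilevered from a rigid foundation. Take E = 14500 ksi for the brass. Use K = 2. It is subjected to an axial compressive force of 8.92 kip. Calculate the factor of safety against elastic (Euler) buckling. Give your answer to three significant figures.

I = πd⁴/64 = π×4.30⁴/64 = 16.78 in⁴
Effective length L_e = K·L = 2 × 182 = 364.0 in
P_cr = π²EI / L_e² = π² × 14500×10³ × 16.78 / 364.0² = 1.813×10^4 lb
Factor of safety n = P_cr / P = 18.126 / 8.92 = 2.03

n ≈ 2.03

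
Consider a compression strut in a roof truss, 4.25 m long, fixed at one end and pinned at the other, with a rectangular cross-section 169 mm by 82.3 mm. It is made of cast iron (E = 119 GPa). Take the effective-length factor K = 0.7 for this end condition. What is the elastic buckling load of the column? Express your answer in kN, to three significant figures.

P_cr ≈ 1040 kN

Buckling occurs about the weak axis: I_min = h·b³/12 with b = 82.3 mm (the shorter side).
I_min = 169×82.3³/12 = 7.851×10^6 mm⁴
I = 7.851×10^6 mm⁴ = 7.851×10^-6 m⁴
Effective length L_e = K·L = 0.7 × 4.25 = 2.975 m
P_cr = π²EI / L_e² = π² × 119×10⁹ × 7.851×10^-6 / 2.975² = 1.042×10^6 N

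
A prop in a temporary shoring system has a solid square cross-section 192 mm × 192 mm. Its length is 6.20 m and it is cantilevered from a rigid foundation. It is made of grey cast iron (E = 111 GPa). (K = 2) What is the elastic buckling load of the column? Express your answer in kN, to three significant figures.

I = a⁴/12 = 192⁴/12 = 1.132×10^8 mm⁴
I = 1.132×10^8 mm⁴ = 1.132×10^-4 m⁴
Effective length L_e = K·L = 2 × 6.20 = 12.40 m
P_cr = π²EI / L_e² = π² × 111×10⁹ × 1.132×10^-4 / 12.40² = 8.069×10^5 N

P_cr ≈ 807 kN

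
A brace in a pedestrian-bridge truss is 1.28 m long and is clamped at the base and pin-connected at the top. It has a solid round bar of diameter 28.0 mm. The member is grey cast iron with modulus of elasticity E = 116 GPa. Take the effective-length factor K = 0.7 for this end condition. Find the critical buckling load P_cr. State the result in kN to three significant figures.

P_cr ≈ 43.0 kN

I = πd⁴/64 = π×28.0⁴/64 = 3.017×10^4 mm⁴
I = 3.017×10^4 mm⁴ = 3.017×10^-8 m⁴
Effective length L_e = K·L = 0.7 × 1.28 = 0.8960 m
P_cr = π²EI / L_e² = π² × 116×10⁹ × 3.017×10^-8 / 0.8960² = 4.303×10^4 N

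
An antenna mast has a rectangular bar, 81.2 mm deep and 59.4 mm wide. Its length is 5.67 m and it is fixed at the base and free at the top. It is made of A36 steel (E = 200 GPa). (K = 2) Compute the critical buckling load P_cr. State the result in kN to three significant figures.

Buckling occurs about the weak axis: I_min = h·b³/12 with b = 59.4 mm (the shorter side).
I_min = 81.2×59.4³/12 = 1.418×10^6 mm⁴
I = 1.418×10^6 mm⁴ = 1.418×10^-6 m⁴
Effective length L_e = K·L = 2 × 5.67 = 11.34 m
P_cr = π²EI / L_e² = π² × 200×10⁹ × 1.418×10^-6 / 11.34² = 2.177×10^4 N

P_cr ≈ 21.8 kN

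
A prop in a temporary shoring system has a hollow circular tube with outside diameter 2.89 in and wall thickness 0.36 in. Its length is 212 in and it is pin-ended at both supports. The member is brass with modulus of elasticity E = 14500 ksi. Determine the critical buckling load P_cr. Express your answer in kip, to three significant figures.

Inner diameter d_i = 2.89 − 2×0.36 = 2.170 in
I = π(d_o⁴ − d_i⁴)/64 = π(2.89⁴ − 2.170⁴)/64 = 2.336 in⁴
Effective length L_e = K·L = 1 × 212 = 212.0 in
P_cr = π²EI / L_e² = π² × 14500×10³ × 2.336 / 212.0² = 7.437×10^3 lb

P_cr ≈ 7.44 kip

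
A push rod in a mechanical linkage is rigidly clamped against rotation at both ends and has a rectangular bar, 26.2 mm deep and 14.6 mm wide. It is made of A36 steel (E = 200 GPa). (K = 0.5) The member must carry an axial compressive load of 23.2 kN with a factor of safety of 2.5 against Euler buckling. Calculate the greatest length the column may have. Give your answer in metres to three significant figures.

Buckling occurs about the weak axis: I_min = h·b³/12 with b = 14.6 mm (the shorter side).
I_min = 26.2×14.6³/12 = 6.795×10^3 mm⁴
I = 6.795×10^-9 m⁴
Required critical load P_cr = n·P = 2.5 × 23.2 = 58.00 kN = 5.800×10^4 N
From P_cr = π²EI/(K·L)²:  L = (1/K)·√(π²EI/P_cr) = (1/0.5)·√(π²×2.00×10^11×6.795×10^-9/5.800×10^4)
L = 0.962 m

L_max ≈ 0.962 m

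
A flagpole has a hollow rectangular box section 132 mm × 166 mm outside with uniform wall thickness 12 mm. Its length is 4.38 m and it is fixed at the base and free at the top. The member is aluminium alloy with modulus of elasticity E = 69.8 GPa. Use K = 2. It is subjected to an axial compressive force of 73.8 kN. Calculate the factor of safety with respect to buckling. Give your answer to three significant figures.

n ≈ 2.06

Inner dimensions: h_i = 166 − 2×12 = 142.0 mm, b_i = 132 − 2×12 = 108.0 mm
Weak-axis I_min = (h_o·b_o³ − h_i·b_i³)/12 with b_o = 132, b_i = 108.0 mm (shorter outer/inner sides).
I_min = (166×132³ − 142.0×108.0³)/12 = 1.691×10^7 mm⁴
I = 1.691×10^7 mm⁴ = 1.691×10^-5 m⁴
Effective length L_e = K·L = 2 × 4.38 = 8.760 m
P_cr = π²EI / L_e² = π² × 69.8×10⁹ × 1.691×10^-5 / 8.760² = 1.518×10^5 N
Factor of safety n = P_cr / P = 151.80 / 73.8 = 2.06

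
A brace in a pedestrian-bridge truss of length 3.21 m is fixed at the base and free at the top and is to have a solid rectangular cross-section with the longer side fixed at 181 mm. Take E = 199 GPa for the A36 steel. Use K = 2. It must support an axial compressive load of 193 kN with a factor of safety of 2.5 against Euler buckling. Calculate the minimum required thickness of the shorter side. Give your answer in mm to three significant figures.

Required P_cr = n·P = 2.5 × 193 = 482.5 kN
L_e = K·L = 2 × 3.21 = 6.420 m
Required I = P_cr·L_e²/(π²E) = 4.825×10^5 × 6.420² / (π² × 1.99×10^11) = 1.013×10^-5 m⁴
I_req = 1.013×10^7 mm⁴
Rectangle, weak axis: I_min = h·b³/12 with h = 181 mm fixed  ⇒  b = (12I/h)^(1/3) = 87.6 mm

b ≈ 87.6 mm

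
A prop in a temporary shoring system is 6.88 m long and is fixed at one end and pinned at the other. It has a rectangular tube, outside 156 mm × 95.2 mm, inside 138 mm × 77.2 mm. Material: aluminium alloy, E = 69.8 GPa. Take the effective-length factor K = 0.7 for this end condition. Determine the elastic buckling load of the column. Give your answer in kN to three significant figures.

P_cr ≈ 176 kN

Weak-axis I_min = (h_o·b_o³ − h_i·b_i³)/12 with b_o = 95.2, b_i = 77.20 mm (shorter outer/inner sides).
I_min = (156×95.2³ − 138.0×77.20³)/12 = 5.925×10^6 mm⁴
I = 5.925×10^6 mm⁴ = 5.925×10^-6 m⁴
Effective length L_e = K·L = 0.7 × 6.88 = 4.816 m
P_cr = π²EI / L_e² = π² × 69.8×10⁹ × 5.925×10^-6 / 4.816² = 1.760×10^5 N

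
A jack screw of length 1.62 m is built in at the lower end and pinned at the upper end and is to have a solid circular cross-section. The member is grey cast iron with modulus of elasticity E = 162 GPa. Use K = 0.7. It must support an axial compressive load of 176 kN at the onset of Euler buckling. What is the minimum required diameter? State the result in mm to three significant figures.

L_e = K·L = 0.7 × 1.62 = 1.134 m
Required I = P_cr·L_e²/(π²E) = 1.760×10^5 × 1.134² / (π² × 1.62×10^11) = 1.416×10^-7 m⁴
I_req = 1.416×10^5 mm⁴
Solid circle: I = πd⁴/64  ⇒  d = (64I/π)^(1/4) = (64×1.416×10^5/π)^(1/4) = 41.2 mm

d ≈ 41.2 mm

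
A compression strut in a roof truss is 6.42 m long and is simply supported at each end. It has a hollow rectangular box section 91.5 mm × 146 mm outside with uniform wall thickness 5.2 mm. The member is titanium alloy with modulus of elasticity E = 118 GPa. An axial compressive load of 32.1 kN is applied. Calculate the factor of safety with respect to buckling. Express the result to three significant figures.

n ≈ 2.90

Inner dimensions: h_i = 146 − 2×5.2 = 135.6 mm, b_i = 91.5 − 2×5.2 = 81.10 mm
Weak-axis I_min = (h_o·b_o³ − h_i·b_i³)/12 with b_o = 91.5, b_i = 81.10 mm (shorter outer/inner sides).
I_min = (146×91.5³ − 135.6×81.10³)/12 = 3.293×10^6 mm⁴
I = 3.293×10^6 mm⁴ = 3.293×10^-6 m⁴
Effective length L_e = K·L = 1 × 6.42 = 6.420 m
P_cr = π²EI / L_e² = π² × 118×10⁹ × 3.293×10^-6 / 6.420² = 9.304×10^4 N
Factor of safety n = P_cr / P = 93.043 / 32.1 = 2.90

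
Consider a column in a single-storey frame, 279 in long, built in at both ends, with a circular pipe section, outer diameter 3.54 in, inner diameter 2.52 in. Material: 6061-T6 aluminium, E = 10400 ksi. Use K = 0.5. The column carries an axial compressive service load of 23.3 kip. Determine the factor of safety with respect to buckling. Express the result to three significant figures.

d_o = 3.54 in, d_i = 2.52 in
I = π(d_o⁴ − d_i⁴)/64 = π(3.54⁴ − 2.520⁴)/64 = 5.729 in⁴
Effective length L_e = K·L = 0.5 × 279 = 139.5 in
P_cr = π²EI / L_e² = π² × 10400×10³ × 5.729 / 139.5² = 3.022×10^4 lb
Factor of safety n = P_cr / P = 30.219 / 23.3 = 1.30

n ≈ 1.30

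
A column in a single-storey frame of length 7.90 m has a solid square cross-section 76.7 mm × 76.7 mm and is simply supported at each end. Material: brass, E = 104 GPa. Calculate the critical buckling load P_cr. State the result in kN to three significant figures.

P_cr ≈ 47.4 kN

I = a⁴/12 = 76.7⁴/12 = 2.884×10^6 mm⁴
I = 2.884×10^6 mm⁴ = 2.884×10^-6 m⁴
Effective length L_e = K·L = 1 × 7.90 = 7.900 m
P_cr = π²EI / L_e² = π² × 104×10⁹ × 2.884×10^-6 / 7.900² = 4.743×10^4 N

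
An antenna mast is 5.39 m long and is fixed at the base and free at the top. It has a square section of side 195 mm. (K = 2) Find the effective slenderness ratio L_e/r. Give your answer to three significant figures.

I = a⁴/12 = 195⁴/12 = 1.205×10^8 mm⁴
A = 3.803×10^4 mm²;  r_min = √(I/A) = √(1.205×10^8/3.803×10^4) = 56.29 mm
L_e = K·L = 2 × 5.39 m = 10.78 m = 10780 mm
λ = L_e / r_min = 10780 / 56.29 = 192

λ ≈ 192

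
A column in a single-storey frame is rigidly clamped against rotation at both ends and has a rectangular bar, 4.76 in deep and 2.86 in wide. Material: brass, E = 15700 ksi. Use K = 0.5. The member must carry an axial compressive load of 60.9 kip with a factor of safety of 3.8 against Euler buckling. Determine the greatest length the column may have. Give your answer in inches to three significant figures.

L_max ≈ 158 in

Buckling occurs about the weak axis: I_min = h·b³/12 with b = 2.86 in (the shorter side).
I_min = 4.76×2.86³/12 = 9.279 in⁴
Required critical load P_cr = n·P = 3.8 × 60.9 = 231.4 kip = 2.314×10^5 lb
From P_cr = π²EI/(K·L)²:  L = (1/K)·√(π²EI/P_cr) = (1/0.5)·√(π²×1.57×10^7×9.279/2.314×10^5)
L = 158 in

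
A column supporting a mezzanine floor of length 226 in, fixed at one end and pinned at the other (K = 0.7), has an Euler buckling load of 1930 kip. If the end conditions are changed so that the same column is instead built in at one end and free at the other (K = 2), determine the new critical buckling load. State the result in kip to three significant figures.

P_cr ∝ 1/K², so P_cr,new = P_cr,old × (K_old/K_new)² = 1930 × (0.7/2)²
= 1930 × 0.1225 = 236 kip

P_cr ≈ 236 kip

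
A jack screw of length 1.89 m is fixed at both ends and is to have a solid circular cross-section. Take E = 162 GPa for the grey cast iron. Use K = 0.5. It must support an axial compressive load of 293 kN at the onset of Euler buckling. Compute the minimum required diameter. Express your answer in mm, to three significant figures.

L_e = K·L = 0.5 × 1.89 = 0.9450 m
Required I = P_cr·L_e²/(π²E) = 2.930×10^5 × 0.9450² / (π² × 1.62×10^11) = 1.637×10^-7 m⁴
I_req = 1.637×10^5 mm⁴
Solid circle: I = πd⁴/64  ⇒  d = (64I/π)^(1/4) = (64×1.637×10^5/π)^(1/4) = 42.7 mm

d ≈ 42.7 mm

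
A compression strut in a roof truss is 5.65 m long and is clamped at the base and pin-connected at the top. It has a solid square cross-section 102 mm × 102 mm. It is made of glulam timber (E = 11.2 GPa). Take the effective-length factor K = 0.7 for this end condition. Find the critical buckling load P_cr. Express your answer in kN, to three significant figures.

I = a⁴/12 = 102⁴/12 = 9.020×10^6 mm⁴
I = 9.020×10^6 mm⁴ = 9.020×10^-6 m⁴
Effective length L_e = K·L = 0.7 × 5.65 = 3.955 m
P_cr = π²EI / L_e² = π² × 11.2×10⁹ × 9.020×10^-6 / 3.955² = 6.374×10^4 N

P_cr ≈ 63.7 kN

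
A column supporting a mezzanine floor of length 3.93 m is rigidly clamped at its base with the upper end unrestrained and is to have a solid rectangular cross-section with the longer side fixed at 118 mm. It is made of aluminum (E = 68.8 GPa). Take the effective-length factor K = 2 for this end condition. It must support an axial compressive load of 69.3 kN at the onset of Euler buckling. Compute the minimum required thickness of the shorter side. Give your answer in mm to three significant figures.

b ≈ 86.2 mm

L_e = K·L = 2 × 3.93 = 7.860 m
Required I = P_cr·L_e²/(π²E) = 6.930×10^4 × 7.860² / (π² × 6.88×10^10) = 6.305×10^-6 m⁴
I_req = 6.305×10^6 mm⁴
Rectangle, weak axis: I_min = h·b³/12 with h = 118 mm fixed  ⇒  b = (12I/h)^(1/3) = 86.2 mm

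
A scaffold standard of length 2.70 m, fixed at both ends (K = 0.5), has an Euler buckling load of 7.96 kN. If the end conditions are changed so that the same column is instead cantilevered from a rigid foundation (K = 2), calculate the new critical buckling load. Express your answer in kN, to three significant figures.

P_cr ∝ 1/K², so P_cr,new = P_cr,old × (K_old/K_new)² = 7.96 × (0.5/2)²
= 7.96 × 0.06250 = 0.498 kN

P_cr ≈ 0.498 kN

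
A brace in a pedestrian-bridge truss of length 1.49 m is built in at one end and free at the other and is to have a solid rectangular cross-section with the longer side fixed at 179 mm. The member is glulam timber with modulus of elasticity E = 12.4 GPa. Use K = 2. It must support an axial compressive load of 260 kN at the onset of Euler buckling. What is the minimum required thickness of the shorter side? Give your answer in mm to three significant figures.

b ≈ 108 mm

L_e = K·L = 2 × 1.49 = 2.980 m
Required I = P_cr·L_e²/(π²E) = 2.600×10^5 × 2.980² / (π² × 1.24×10^10) = 1.887×10^-5 m⁴
I_req = 1.887×10^7 mm⁴
Rectangle, weak axis: I_min = h·b³/12 with h = 179 mm fixed  ⇒  b = (12I/h)^(1/3) = 108 mm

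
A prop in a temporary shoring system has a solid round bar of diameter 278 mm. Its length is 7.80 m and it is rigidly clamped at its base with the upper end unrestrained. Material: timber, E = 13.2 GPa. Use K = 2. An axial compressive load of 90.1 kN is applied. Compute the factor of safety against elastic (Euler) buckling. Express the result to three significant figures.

n ≈ 1.74

I = πd⁴/64 = π×278⁴/64 = 2.932×10^8 mm⁴
I = 2.932×10^8 mm⁴ = 2.932×10^-4 m⁴
Effective length L_e = K·L = 2 × 7.80 = 15.60 m
P_cr = π²EI / L_e² = π² × 13.2×10⁹ × 2.932×10^-4 / 15.60² = 1.570×10^5 N
Factor of safety n = P_cr / P = 156.95 / 90.1 = 1.74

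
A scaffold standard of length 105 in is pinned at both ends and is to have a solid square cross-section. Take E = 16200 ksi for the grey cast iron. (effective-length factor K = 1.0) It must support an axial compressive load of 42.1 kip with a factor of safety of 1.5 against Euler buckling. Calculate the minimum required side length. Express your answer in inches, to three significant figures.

Required P_cr = n·P = 1.5 × 42.1 = 63.15 kip
L_e = K·L = 1 × 105 = 105.0 in
Required I = P_cr·L_e²/(π²E) = 6.315×10^4 × 105.0² / (π² × 1.62×10^7) = 4.354 in⁴
Solid square: I = a⁴/12  ⇒  a = (12I)^(1/4) = (12×4.354)^(1/4) = 2.69 in

a ≈ 2.69 in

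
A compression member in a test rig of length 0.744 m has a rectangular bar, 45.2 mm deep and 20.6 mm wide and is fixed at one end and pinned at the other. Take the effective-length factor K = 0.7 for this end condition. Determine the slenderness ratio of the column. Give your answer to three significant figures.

λ ≈ 87.6

Buckling occurs about the weak axis: I_min = h·b³/12 with b = 20.6 mm (the shorter side).
I_min = 45.2×20.6³/12 = 3.293×10^4 mm⁴
A = 931.1 mm²;  r_min = √(I/A) = √(3.293×10^4/931.1) = 5.947 mm
L_e = K·L = 0.7 × 0.744 m = 0.5208 m = 520.80 mm
λ = L_e / r_min = 520.80 / 5.947 = 87.6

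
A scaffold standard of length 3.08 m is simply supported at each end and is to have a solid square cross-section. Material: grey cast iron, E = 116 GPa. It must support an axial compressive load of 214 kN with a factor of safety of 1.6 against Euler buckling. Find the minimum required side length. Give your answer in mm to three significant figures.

a ≈ 76.4 mm

Required P_cr = n·P = 1.6 × 214 = 342.4 kN
L_e = K·L = 1 × 3.08 = 3.080 m
Required I = P_cr·L_e²/(π²E) = 3.424×10^5 × 3.080² / (π² × 1.16×10^11) = 2.837×10^-6 m⁴
I_req = 2.837×10^6 mm⁴
Solid square: I = a⁴/12  ⇒  a = (12I)^(1/4) = (12×2.837×10^6)^(1/4) = 76.4 mm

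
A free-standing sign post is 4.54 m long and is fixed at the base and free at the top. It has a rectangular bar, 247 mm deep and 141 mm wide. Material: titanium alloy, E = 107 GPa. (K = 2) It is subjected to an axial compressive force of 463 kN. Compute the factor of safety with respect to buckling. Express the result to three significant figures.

Buckling occurs about the weak axis: I_min = h·b³/12 with b = 141 mm (the shorter side).
I_min = 247×141³/12 = 5.770×10^7 mm⁴
I = 5.770×10^7 mm⁴ = 5.770×10^-5 m⁴
Effective length L_e = K·L = 2 × 4.54 = 9.080 m
P_cr = π²EI / L_e² = π² × 107×10⁹ × 5.770×10^-5 / 9.080² = 7.391×10^5 N
Factor of safety n = P_cr / P = 739.07 / 463 = 1.60

n ≈ 1.60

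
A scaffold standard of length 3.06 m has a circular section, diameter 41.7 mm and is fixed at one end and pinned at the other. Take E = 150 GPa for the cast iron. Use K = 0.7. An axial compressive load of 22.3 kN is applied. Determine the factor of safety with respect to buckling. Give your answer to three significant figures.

n ≈ 2.15

I = πd⁴/64 = π×41.7⁴/64 = 1.484×10^5 mm⁴
I = 1.484×10^5 mm⁴ = 1.484×10^-7 m⁴
Effective length L_e = K·L = 0.7 × 3.06 = 2.142 m
P_cr = π²EI / L_e² = π² × 150×10⁹ × 1.484×10^-7 / 2.142² = 4.789×10^4 N
Factor of safety n = P_cr / P = 47.892 / 22.3 = 2.15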